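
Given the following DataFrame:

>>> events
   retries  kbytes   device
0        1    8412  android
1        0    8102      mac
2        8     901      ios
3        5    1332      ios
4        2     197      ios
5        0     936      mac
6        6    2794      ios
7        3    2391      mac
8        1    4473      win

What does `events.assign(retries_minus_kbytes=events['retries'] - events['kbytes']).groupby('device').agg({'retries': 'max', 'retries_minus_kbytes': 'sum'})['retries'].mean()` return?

3.25

add column retries_minus_kbytes = events['retries'] - events['kbytes']:
   retries  kbytes   device  retries_minus_kbytes
0        1    8412  android                 -8411
1        0    8102      mac                 -8102
2        8     901      ios                  -893
3        5    1332      ios                 -1327
4        2     197      ios                  -195
5        0     936      mac                  -936
6        6    2794      ios                 -2788
7        3    2391      mac                 -2388
8        1    4473      win                 -4472
group by device: max(retries), sum(retries_minus_kbytes):
         retries  retries_minus_kbytes
device                                
android        1                 -8411
ios            8                 -5203
mac            3                -11426
win            1                 -4472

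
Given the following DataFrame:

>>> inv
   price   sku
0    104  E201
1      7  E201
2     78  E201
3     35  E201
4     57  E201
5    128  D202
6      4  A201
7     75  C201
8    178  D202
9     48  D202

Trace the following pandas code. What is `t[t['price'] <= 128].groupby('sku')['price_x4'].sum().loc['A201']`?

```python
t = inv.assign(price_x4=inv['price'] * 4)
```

16

add column price_x4 = inv['price'] * 4:
   price   sku  price_x4
0    104  E201       416
1      7  E201        28
2     78  E201       312
3     35  E201       140
4     57  E201       228
5    128  D202       512
6      4  A201        16
7     75  C201       300
8    178  D202       712
9     48  D202       192
filter rows where price <= 128:
   price   sku  price_x4
0    104  E201       416
1      7  E201        28
2     78  E201       312
3     35  E201       140
4     57  E201       228
5    128  D202       512
6      4  A201        16
7     75  C201       300
9     48  D202       192
group by sku, sum of price_x4:
sku
A201      16
C201     300
D202     704
E201    1124
Name: price_x4, dtype: int64
value at index 'A201' → 16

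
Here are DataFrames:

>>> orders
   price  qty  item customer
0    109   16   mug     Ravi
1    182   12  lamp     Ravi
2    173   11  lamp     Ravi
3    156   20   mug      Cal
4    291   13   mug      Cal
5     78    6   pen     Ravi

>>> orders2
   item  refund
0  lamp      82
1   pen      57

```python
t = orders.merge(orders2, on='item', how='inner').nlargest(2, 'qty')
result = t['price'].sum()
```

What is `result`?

merge on 'item' (how='inner') → 3 rows:
   price  qty  item customer  refund
0    182   12  lamp     Ravi      82
1    173   11  lamp     Ravi      82
2     78    6   pen     Ravi      57
take 2 rows with largest qty:
   price  qty  item customer  refund
0    182   12  lamp     Ravi      82
1    173   11  lamp     Ravi      82
Finally, sum of column 'price' = 355.

355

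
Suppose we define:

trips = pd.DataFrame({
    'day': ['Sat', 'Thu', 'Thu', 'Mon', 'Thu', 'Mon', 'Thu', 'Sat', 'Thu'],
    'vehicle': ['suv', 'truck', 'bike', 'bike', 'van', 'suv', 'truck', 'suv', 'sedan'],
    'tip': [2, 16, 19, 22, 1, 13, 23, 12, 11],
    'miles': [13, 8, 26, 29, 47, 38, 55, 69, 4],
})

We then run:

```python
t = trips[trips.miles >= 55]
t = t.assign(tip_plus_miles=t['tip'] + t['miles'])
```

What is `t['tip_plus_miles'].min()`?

78

filter rows where miles >= 55:
   day vehicle  tip  miles
6  Thu   truck   23     55
7  Sat     suv   12     69
add column tip_plus_miles = t['tip'] + t['miles']:
   day vehicle  tip  miles  tip_plus_miles
6  Thu   truck   23     55              78
7  Sat     suv   12     69              81
min of column 'tip_plus_miles' → 78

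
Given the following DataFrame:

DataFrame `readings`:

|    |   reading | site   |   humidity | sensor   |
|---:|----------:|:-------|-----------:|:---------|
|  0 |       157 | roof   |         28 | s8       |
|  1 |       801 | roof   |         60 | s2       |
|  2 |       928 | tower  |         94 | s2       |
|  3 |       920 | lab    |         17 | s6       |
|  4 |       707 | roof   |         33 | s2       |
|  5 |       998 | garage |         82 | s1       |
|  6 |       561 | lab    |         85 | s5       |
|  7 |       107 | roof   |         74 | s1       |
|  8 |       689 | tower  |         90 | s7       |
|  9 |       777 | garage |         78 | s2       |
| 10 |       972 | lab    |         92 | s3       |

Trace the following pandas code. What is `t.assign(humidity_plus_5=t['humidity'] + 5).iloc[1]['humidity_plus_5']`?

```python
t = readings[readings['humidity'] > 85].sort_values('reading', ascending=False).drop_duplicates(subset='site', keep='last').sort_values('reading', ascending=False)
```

95

filter rows where humidity > 85:
    reading   site  humidity sensor
2       928  tower        94     s2
8       689  tower        90     s7
10      972    lab        92     s3
sort by reading descending:
    reading   site  humidity sensor
10      972    lab        92     s3
2       928  tower        94     s2
8       689  tower        90     s7
drop duplicate site (keep=last):
    reading   site  humidity sensor
10      972    lab        92     s3
8       689  tower        90     s7
sort by reading descending:
    reading   site  humidity sensor
10      972    lab        92     s3
8       689  tower        90     s7
add column humidity_plus_5 = t['humidity'] + 5:
    reading   site  humidity sensor  humidity_plus_5
10      972    lab        92     s3               97
8       689  tower        90     s7               95
value at position 1, column 'humidity_plus_5' → 95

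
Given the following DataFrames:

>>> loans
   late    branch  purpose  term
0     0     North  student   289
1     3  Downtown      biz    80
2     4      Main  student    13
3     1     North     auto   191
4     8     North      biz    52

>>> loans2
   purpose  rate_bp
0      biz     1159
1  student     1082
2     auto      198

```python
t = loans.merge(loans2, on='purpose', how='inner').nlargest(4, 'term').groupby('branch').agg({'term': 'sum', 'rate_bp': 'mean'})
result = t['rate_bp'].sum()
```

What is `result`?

1972.0

merge on 'purpose' (how='inner') → 5 rows:
   late    branch  purpose  term  rate_bp
0     0     North  student   289     1082
1     3  Downtown      biz    80     1159
2     4      Main  student    13     1082
3     1     North     auto   191      198
4     8     North      biz    52     1159
take 4 rows with largest term:
   late    branch  purpose  term  rate_bp
0     0     North  student   289     1082
3     1     North     auto   191      198
1     3  Downtown      biz    80     1159
4     8     North      biz    52     1159
group by branch: sum(term), mean(rate_bp):
          term  rate_bp
branch                 
Downtown    80   1159.0
North      532    813.0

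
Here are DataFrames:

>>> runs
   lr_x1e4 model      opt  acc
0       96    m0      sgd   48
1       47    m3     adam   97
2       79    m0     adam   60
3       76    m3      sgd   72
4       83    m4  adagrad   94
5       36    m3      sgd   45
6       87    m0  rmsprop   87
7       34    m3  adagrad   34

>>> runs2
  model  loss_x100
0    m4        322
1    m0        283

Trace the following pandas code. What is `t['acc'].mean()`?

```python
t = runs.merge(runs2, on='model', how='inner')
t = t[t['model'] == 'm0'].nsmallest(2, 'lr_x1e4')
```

merge on 'model' (how='inner') → 4 rows:
   lr_x1e4 model      opt  acc  loss_x100
0       96    m0      sgd   48        283
1       79    m0     adam   60        283
2       83    m4  adagrad   94        322
3       87    m0  rmsprop   87        283
filter rows where model == 'm0':
   lr_x1e4 model      opt  acc  loss_x100
0       96    m0      sgd   48        283
1       79    m0     adam   60        283
3       87    m0  rmsprop   87        283
take 2 rows with smallest lr_x1e4:
   lr_x1e4 model      opt  acc  loss_x100
1       79    m0     adam   60        283
3       87    m0  rmsprop   87        283
Then the mean of column 'acc': 73.5

73.5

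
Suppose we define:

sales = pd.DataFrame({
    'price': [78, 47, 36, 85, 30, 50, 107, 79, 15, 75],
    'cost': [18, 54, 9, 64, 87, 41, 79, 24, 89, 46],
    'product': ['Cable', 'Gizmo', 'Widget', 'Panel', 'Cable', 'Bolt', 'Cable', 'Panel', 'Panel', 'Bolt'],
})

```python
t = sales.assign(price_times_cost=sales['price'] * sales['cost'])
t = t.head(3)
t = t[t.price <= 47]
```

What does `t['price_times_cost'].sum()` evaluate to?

2862

add column price_times_cost = sales['price'] * sales['cost']:
   price  cost product  price_times_cost
0     78    18   Cable              1404
1     47    54   Gizmo              2538
2     36     9  Widget               324
3     85    64   Panel              5440
4     30    87   Cable              2610
5     50    41    Bolt              2050
6    107    79   Cable              8453
7     79    24   Panel              1896
8     15    89   Panel              1335
9     75    46    Bolt              3450
take first 3 rows:
   price  cost product  price_times_cost
0     78    18   Cable              1404
1     47    54   Gizmo              2538
2     36     9  Widget               324
filter rows where price <= 47:
   price  cost product  price_times_cost
1     47    54   Gizmo              2538
2     36     9  Widget               324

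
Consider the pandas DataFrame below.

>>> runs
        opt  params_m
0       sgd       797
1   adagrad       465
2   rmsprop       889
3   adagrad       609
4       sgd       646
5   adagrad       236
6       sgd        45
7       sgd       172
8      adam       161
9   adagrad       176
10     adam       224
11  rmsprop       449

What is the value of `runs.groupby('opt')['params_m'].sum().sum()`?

4869

group by opt, sum of params_m:
opt
adagrad    1486
adam        385
rmsprop    1338
sgd        1660
Name: params_m, dtype: int64
sum of the resulting series → 4869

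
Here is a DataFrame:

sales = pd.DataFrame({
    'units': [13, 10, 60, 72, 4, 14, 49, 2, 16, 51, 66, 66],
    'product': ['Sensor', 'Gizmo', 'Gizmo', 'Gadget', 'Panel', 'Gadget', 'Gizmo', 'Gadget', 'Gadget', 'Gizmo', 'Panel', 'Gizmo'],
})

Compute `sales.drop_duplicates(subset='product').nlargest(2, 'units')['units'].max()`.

drop duplicate product (keep=first):
   units product
0     13  Sensor
1     10   Gizmo
3     72  Gadget
4      4   Panel
take 2 rows with largest units:
   units product
3     72  Gadget
0     13  Sensor
max of column 'units' → 72

72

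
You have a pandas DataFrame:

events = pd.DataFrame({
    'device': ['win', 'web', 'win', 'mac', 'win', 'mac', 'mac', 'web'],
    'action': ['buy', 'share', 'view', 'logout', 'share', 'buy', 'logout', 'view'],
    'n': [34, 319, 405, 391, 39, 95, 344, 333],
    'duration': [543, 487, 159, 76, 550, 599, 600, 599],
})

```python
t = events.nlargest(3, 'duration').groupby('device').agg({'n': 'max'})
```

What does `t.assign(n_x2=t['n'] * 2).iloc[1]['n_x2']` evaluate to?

666

take 3 rows with largest duration:
  device  action    n  duration
6    mac  logout  344       600
5    mac     buy   95       599
7    web    view  333       599
group by device, max of n:
          n
device     
mac     344
web     333
add column n_x2 = t['n'] * 2:
          n  n_x2
device           
mac     344   688
web     333   666
Taking the value at position 1, column 'n_x2' gives 666.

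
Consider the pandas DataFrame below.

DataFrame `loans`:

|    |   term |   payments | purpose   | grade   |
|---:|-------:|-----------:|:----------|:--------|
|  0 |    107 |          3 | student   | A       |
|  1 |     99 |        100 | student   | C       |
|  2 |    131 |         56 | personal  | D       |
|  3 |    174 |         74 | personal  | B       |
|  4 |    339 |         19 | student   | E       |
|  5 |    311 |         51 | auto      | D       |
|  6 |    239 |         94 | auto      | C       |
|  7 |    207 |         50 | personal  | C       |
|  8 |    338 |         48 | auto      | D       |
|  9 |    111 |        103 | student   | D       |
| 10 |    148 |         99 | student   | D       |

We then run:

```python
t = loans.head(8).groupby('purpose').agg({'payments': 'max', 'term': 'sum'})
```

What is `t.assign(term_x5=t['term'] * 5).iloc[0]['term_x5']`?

take first 8 rows:
   term  payments   purpose grade
0   107         3   student     A
1    99       100   student     C
2   131        56  personal     D
3   174        74  personal     B
4   339        19   student     E
5   311        51      auto     D
6   239        94      auto     C
7   207        50  personal     C
group by purpose: max(payments), sum(term):
          payments  term
purpose                 
auto            94   550
personal        74   512
student        100   545
add column term_x5 = t['term'] * 5:
          payments  term  term_x5
purpose                          
auto            94   550     2750
personal        74   512     2560
student        100   545     2725
Reading off the value at position 0, column 'term_x5', we get 2750.

2750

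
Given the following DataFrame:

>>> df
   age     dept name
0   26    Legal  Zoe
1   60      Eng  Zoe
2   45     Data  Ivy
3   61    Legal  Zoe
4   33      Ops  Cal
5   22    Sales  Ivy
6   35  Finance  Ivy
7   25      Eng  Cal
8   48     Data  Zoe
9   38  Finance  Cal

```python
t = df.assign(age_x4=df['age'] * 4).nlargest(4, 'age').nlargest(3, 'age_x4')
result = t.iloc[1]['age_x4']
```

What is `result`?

add column age_x4 = df['age'] * 4:
   age     dept name  age_x4
0   26    Legal  Zoe     104
1   60      Eng  Zoe     240
2   45     Data  Ivy     180
3   61    Legal  Zoe     244
4   33      Ops  Cal     132
5   22    Sales  Ivy      88
6   35  Finance  Ivy     140
7   25      Eng  Cal     100
8   48     Data  Zoe     192
9   38  Finance  Cal     152
take 4 rows with largest age:
   age   dept name  age_x4
3   61  Legal  Zoe     244
1   60    Eng  Zoe     240
8   48   Data  Zoe     192
2   45   Data  Ivy     180
take 3 rows with largest age_x4:
   age   dept name  age_x4
3   61  Legal  Zoe     244
1   60    Eng  Zoe     240
8   48   Data  Zoe     192
Taking the value at position 1, column 'age_x4' gives 240.

240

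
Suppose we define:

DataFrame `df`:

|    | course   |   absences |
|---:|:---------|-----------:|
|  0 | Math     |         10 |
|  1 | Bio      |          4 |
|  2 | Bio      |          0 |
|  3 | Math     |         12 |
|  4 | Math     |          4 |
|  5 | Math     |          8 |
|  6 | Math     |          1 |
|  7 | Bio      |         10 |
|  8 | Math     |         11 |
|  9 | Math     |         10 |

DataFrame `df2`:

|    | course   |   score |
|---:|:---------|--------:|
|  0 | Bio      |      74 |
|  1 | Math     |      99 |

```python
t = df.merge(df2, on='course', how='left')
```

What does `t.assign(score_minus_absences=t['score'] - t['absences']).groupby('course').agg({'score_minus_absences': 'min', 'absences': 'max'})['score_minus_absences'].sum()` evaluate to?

151

merge on 'course' (how='left') → 10 rows:
  course  absences  score
0   Math        10     99
1    Bio         4     74
2    Bio         0     74
3   Math        12     99
4   Math         4     99
5   Math         8     99
6   Math         1     99
7    Bio        10     74
8   Math        11     99
9   Math        10     99
add column score_minus_absences = t['score'] - t['absences']:
  course  absences  score  score_minus_absences
0   Math        10     99                    89
1    Bio         4     74                    70
2    Bio         0     74                    74
3   Math        12     99                    87
4   Math         4     99                    95
5   Math         8     99                    91
6   Math         1     99                    98
7    Bio        10     74                    64
8   Math        11     99                    88
9   Math        10     99                    89
group by course: min(score_minus_absences), max(absences):
        score_minus_absences  absences
course                                
Bio                       64        10
Math                      87        12
Then the sum of column 'score_minus_absences': 151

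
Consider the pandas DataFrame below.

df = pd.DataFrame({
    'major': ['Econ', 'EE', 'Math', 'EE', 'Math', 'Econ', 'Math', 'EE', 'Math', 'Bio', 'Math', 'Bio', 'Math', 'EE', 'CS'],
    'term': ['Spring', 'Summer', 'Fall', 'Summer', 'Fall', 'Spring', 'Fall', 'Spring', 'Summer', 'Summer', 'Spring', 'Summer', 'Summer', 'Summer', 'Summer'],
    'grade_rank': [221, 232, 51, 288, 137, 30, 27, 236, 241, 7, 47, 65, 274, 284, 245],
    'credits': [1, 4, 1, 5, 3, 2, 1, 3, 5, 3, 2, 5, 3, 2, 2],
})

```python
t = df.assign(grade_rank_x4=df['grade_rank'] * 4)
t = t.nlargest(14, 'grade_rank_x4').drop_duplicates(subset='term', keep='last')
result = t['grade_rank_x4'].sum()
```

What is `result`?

add column grade_rank_x4 = df['grade_rank'] * 4:
   major    term  grade_rank  credits  grade_rank_x4
0   Econ  Spring         221        1            884
1     EE  Summer         232        4            928
2   Math    Fall          51        1            204
3     EE  Summer         288        5           1152
4   Math    Fall         137        3            548
5   Econ  Spring          30        2            120
6   Math    Fall          27        1            108
7     EE  Spring         236        3            944
8   Math  Summer         241        5            964
9    Bio  Summer           7        3             28
10  Math  Spring          47        2            188
11   Bio  Summer          65        5            260
12  Math  Summer         274        3           1096
13    EE  Summer         284        2           1136
14    CS  Summer         245        2            980
take 14 rows with largest grade_rank_x4:
   major    term  grade_rank  credits  grade_rank_x4
3     EE  Summer         288        5           1152
13    EE  Summer         284        2           1136
12  Math  Summer         274        3           1096
14    CS  Summer         245        2            980
8   Math  Summer         241        5            964
7     EE  Spring         236        3            944
1     EE  Summer         232        4            928
0   Econ  Spring         221        1            884
4   Math    Fall         137        3            548
11   Bio  Summer          65        5            260
2   Math    Fall          51        1            204
10  Math  Spring          47        2            188
5   Econ  Spring          30        2            120
6   Math    Fall          27        1            108
drop duplicate term (keep=last):
   major    term  grade_rank  credits  grade_rank_x4
11   Bio  Summer          65        5            260
5   Econ  Spring          30        2            120
6   Math    Fall          27        1            108
So sum() = 488.

488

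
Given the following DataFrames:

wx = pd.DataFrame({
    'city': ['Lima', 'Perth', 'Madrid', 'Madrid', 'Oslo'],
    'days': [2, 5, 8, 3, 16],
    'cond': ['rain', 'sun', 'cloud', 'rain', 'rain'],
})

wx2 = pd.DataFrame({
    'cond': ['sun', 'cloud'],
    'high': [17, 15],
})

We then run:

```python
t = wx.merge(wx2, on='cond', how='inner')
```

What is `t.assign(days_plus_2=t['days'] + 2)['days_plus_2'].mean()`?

8.5

merge on 'cond' (how='inner') → 2 rows:
     city  days   cond  high
0   Perth     5    sun    17
1  Madrid     8  cloud    15
add column days_plus_2 = t['days'] + 2:
     city  days   cond  high  days_plus_2
0   Perth     5    sun    17            7
1  Madrid     8  cloud    15           10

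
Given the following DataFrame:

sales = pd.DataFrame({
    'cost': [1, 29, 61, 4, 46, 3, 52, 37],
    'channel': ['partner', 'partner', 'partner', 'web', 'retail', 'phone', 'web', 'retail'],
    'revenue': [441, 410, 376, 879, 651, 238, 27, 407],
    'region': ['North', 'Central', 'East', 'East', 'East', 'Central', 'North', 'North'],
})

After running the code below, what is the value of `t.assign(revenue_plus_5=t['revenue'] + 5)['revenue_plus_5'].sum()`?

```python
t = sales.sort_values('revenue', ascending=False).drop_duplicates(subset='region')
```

1745

sort by revenue descending:
   cost  channel  revenue   region
3     4      web      879     East
4    46   retail      651     East
0     1  partner      441    North
1    29  partner      410  Central
7    37   retail      407    North
2    61  partner      376     East
5     3    phone      238  Central
6    52      web       27    North
drop duplicate region (keep=first):
   cost  channel  revenue   region
3     4      web      879     East
0     1  partner      441    North
1    29  partner      410  Central
add column revenue_plus_5 = t['revenue'] + 5:
   cost  channel  revenue   region  revenue_plus_5
3     4      web      879     East             884
0     1  partner      441    North             446
1    29  partner      410  Central             415
Finally, sum of column 'revenue_plus_5' = 1745.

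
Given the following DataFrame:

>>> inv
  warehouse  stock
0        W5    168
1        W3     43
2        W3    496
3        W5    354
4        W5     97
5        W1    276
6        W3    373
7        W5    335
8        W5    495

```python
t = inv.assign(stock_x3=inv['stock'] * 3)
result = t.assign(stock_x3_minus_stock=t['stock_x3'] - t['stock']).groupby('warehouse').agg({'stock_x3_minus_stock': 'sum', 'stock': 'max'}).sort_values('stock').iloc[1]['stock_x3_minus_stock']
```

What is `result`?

2898

add column stock_x3 = inv['stock'] * 3:
  warehouse  stock  stock_x3
0        W5    168       504
1        W3     43       129
2        W3    496      1488
3        W5    354      1062
4        W5     97       291
5        W1    276       828
6        W3    373      1119
7        W5    335      1005
8        W5    495      1485
add column stock_x3_minus_stock = t['stock_x3'] - t['stock']:
  warehouse  stock  stock_x3  stock_x3_minus_stock
0        W5    168       504                   336
1        W3     43       129                    86
2        W3    496      1488                   992
3        W5    354      1062                   708
4        W5     97       291                   194
5        W1    276       828                   552
6        W3    373      1119                   746
7        W5    335      1005                   670
8        W5    495      1485                   990
group by warehouse: sum(stock_x3_minus_stock), max(stock):
           stock_x3_minus_stock  stock
warehouse                             
W1                          552    276
W3                         1824    496
W5                         2898    495
sort by stock:
           stock_x3_minus_stock  stock
warehouse                             
W1                          552    276
W5                         2898    495
W3                         1824    496
Reading off the value at position 1, column 'stock_x3_minus_stock', we get 2898.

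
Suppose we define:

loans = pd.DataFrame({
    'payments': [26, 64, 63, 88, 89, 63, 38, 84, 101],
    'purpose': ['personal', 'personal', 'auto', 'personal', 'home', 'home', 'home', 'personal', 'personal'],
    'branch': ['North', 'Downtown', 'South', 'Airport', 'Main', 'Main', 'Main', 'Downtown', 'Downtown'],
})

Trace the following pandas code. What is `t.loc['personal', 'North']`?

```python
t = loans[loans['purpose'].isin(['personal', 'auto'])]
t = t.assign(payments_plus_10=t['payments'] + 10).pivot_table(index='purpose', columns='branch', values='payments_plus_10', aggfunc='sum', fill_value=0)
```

filter rows where purpose in ['personal', 'auto']:
   payments   purpose    branch
0        26  personal     North
1        64  personal  Downtown
2        63      auto     South
3        88  personal   Airport
7        84  personal  Downtown
8       101  personal  Downtown
add column payments_plus_10 = t['payments'] + 10:
   payments   purpose    branch  payments_plus_10
0        26  personal     North                36
1        64  personal  Downtown                74
2        63      auto     South                73
3        88  personal   Airport                98
7        84  personal  Downtown                94
8       101  personal  Downtown               111
pivot: rows=purpose, cols=branch, sum(payments_plus_10):
branch    Airport  Downtown  North  South
purpose                                  
auto            0         0      0     73
personal       98       279     36      0

36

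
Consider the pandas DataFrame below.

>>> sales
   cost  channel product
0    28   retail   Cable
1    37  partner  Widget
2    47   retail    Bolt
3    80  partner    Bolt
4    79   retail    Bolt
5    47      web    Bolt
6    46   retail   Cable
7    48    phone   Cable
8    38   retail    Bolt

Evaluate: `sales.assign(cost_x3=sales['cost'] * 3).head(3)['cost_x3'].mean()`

112.0

add column cost_x3 = sales['cost'] * 3:
   cost  channel product  cost_x3
0    28   retail   Cable       84
1    37  partner  Widget      111
2    47   retail    Bolt      141
3    80  partner    Bolt      240
4    79   retail    Bolt      237
5    47      web    Bolt      141
6    46   retail   Cable      138
7    48    phone   Cable      144
8    38   retail    Bolt      114
take first 3 rows:
   cost  channel product  cost_x3
0    28   retail   Cable       84
1    37  partner  Widget      111
2    47   retail    Bolt      141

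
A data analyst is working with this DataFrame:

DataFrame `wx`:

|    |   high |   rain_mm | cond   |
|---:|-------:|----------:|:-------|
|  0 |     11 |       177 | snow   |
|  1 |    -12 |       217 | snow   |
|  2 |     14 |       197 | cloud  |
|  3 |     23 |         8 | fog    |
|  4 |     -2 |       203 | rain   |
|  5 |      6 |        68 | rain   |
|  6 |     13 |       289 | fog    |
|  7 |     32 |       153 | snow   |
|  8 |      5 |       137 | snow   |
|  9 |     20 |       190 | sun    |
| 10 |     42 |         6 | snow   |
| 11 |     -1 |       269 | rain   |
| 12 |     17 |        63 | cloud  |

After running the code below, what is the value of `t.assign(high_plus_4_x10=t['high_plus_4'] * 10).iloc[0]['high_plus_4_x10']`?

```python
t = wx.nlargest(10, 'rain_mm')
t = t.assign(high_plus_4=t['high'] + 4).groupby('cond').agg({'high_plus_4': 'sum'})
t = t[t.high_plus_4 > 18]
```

take 10 rows with largest rain_mm:
    high  rain_mm   cond
6     13      289    fog
11    -1      269   rain
1    -12      217   snow
4     -2      203   rain
2     14      197  cloud
9     20      190    sun
0     11      177   snow
7     32      153   snow
8      5      137   snow
5      6       68   rain
add column high_plus_4 = t['high'] + 4:
    high  rain_mm   cond  high_plus_4
6     13      289    fog           17
11    -1      269   rain            3
1    -12      217   snow           -8
4     -2      203   rain            2
2     14      197  cloud           18
9     20      190    sun           24
0     11      177   snow           15
7     32      153   snow           36
8      5      137   snow            9
5      6       68   rain           10
group by cond, sum of high_plus_4:
       high_plus_4
cond              
cloud           18
fog             17
rain            15
snow            52
sun             24
filter rows where high_plus_4 > 18:
      high_plus_4
cond             
snow           52
sun            24
add column high_plus_4_x10 = t['high_plus_4'] * 10:
      high_plus_4  high_plus_4_x10
cond                              
snow           52              520
sun            24              240
Finally, value at position 0, column 'high_plus_4_x10' = 520.

520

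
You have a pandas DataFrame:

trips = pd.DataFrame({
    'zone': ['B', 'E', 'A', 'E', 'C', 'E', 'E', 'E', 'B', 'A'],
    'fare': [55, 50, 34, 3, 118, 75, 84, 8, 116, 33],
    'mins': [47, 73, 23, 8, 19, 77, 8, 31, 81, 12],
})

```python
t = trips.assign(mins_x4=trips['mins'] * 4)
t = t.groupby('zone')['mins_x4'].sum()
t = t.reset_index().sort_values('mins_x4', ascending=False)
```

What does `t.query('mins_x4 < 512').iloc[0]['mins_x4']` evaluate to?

add column mins_x4 = trips['mins'] * 4:
  zone  fare  mins  mins_x4
0    B    55    47      188
1    E    50    73      292
2    A    34    23       92
3    E     3     8       32
4    C   118    19       76
5    E    75    77      308
6    E    84     8       32
7    E     8    31      124
8    B   116    81      324
9    A    33    12       48
group by zone, sum of mins_x4:
zone
A    140
B    512
C     76
E    788
Name: mins_x4, dtype: int64
reset_index():
  zone  mins_x4
0    A      140
1    B      512
2    C       76
3    E      788
sort by mins_x4 descending:
  zone  mins_x4
3    E      788
1    B      512
0    A      140
2    C       76
filter rows where mins_x4 < 512:
  zone  mins_x4
0    A      140
2    C       76
Then the value at position 0, column 'mins_x4': 140

140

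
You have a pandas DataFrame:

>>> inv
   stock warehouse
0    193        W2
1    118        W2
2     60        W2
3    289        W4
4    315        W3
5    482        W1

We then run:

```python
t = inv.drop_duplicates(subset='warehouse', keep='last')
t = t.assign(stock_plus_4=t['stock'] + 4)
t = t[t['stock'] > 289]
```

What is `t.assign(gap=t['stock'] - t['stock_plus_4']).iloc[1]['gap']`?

drop duplicate warehouse (keep=last):
   stock warehouse
2     60        W2
3    289        W4
4    315        W3
5    482        W1
add column stock_plus_4 = t['stock'] + 4:
   stock warehouse  stock_plus_4
2     60        W2            64
3    289        W4           293
4    315        W3           319
5    482        W1           486
filter rows where stock > 289:
   stock warehouse  stock_plus_4
4    315        W3           319
5    482        W1           486
add column gap = t['stock'] - t['stock_plus_4']:
   stock warehouse  stock_plus_4  gap
4    315        W3           319   -4
5    482        W1           486   -4
The value at position 1, column 'gap' is -4.

-4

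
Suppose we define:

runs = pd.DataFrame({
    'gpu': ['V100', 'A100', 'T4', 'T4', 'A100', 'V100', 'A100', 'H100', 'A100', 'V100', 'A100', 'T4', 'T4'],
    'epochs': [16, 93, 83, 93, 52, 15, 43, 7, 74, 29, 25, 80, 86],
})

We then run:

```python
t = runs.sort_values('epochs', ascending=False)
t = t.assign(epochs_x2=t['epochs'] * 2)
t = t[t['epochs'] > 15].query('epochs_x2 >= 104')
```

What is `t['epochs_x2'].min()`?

104

sort by epochs descending:
     gpu  epochs
1   A100      93
3     T4      93
12    T4      86
2     T4      83
11    T4      80
8   A100      74
4   A100      52
6   A100      43
9   V100      29
10  A100      25
0   V100      16
5   V100      15
7   H100       7
add column epochs_x2 = t['epochs'] * 2:
     gpu  epochs  epochs_x2
1   A100      93        186
3     T4      93        186
12    T4      86        172
2     T4      83        166
11    T4      80        160
8   A100      74        148
4   A100      52        104
6   A100      43         86
9   V100      29         58
10  A100      25         50
0   V100      16         32
5   V100      15         30
7   H100       7         14
filter rows where epochs > 15:
     gpu  epochs  epochs_x2
1   A100      93        186
3     T4      93        186
12    T4      86        172
2     T4      83        166
11    T4      80        160
8   A100      74        148
4   A100      52        104
6   A100      43         86
9   V100      29         58
10  A100      25         50
0   V100      16         32
filter rows where epochs_x2 >= 104:
     gpu  epochs  epochs_x2
1   A100      93        186
3     T4      93        186
12    T4      86        172
2     T4      83        166
11    T4      80        160
8   A100      74        148
4   A100      52        104
So min() = 104.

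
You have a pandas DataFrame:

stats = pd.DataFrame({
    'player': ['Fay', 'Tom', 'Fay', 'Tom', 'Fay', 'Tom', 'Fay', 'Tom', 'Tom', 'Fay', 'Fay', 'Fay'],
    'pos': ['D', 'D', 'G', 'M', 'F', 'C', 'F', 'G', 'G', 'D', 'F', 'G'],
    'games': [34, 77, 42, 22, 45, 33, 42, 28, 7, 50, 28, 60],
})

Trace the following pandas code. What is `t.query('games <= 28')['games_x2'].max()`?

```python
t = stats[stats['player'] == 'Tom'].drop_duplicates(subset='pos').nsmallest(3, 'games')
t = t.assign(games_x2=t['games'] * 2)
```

filter rows where player == 'Tom':
  player pos  games
1    Tom   D     77
3    Tom   M     22
5    Tom   C     33
7    Tom   G     28
8    Tom   G      7
drop duplicate pos (keep=first):
  player pos  games
1    Tom   D     77
3    Tom   M     22
5    Tom   C     33
7    Tom   G     28
take 3 rows with smallest games:
  player pos  games
3    Tom   M     22
7    Tom   G     28
5    Tom   C     33
add column games_x2 = t['games'] * 2:
  player pos  games  games_x2
3    Tom   M     22        44
7    Tom   G     28        56
5    Tom   C     33        66
filter rows where games <= 28:
  player pos  games  games_x2
3    Tom   M     22        44
7    Tom   G     28        56
Then the max of column 'games_x2': 56

56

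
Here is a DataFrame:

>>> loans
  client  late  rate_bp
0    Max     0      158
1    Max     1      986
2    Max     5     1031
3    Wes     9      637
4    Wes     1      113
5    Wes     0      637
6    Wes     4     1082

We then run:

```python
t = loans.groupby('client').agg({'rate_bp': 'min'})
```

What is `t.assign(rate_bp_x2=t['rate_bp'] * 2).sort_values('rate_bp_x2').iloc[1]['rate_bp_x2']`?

316

group by client, min of rate_bp:
        rate_bp
client         
Max         158
Wes         113
add column rate_bp_x2 = t['rate_bp'] * 2:
        rate_bp  rate_bp_x2
client                     
Max         158         316
Wes         113         226
sort by rate_bp_x2:
        rate_bp  rate_bp_x2
client                     
Wes         113         226
Max         158         316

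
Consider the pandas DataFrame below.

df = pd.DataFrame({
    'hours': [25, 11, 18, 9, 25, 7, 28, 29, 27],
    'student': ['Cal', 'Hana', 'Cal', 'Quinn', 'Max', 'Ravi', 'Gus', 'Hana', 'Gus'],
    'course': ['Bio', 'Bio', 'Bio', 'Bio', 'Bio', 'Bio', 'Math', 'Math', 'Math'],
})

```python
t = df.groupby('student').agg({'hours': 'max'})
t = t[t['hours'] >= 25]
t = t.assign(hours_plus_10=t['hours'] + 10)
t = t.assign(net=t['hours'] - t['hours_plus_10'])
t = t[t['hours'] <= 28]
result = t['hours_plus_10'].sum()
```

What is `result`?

108

group by student, max of hours:
         hours
student       
Cal         25
Gus         28
Hana        29
Max         25
Quinn        9
Ravi         7
filter rows where hours >= 25:
         hours
student       
Cal         25
Gus         28
Hana        29
Max         25
add column hours_plus_10 = t['hours'] + 10:
         hours  hours_plus_10
student                      
Cal         25             35
Gus         28             38
Hana        29             39
Max         25             35
add column net = t['hours'] - t['hours_plus_10']:
         hours  hours_plus_10  net
student                           
Cal         25             35  -10
Gus         28             38  -10
Hana        29             39  -10
Max         25             35  -10
filter rows where hours <= 28:
         hours  hours_plus_10  net
student                           
Cal         25             35  -10
Gus         28             38  -10
Max         25             35  -10
The sum of column 'hours_plus_10' is 108.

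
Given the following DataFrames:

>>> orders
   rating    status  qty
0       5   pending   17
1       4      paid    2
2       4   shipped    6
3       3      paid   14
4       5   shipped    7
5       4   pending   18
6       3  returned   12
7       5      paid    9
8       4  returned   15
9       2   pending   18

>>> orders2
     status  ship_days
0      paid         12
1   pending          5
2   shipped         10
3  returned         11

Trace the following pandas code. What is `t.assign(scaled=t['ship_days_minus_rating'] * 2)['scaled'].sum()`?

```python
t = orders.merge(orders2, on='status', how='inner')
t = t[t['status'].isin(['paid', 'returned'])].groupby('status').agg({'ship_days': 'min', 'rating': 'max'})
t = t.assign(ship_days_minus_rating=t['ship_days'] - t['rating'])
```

merge on 'status' (how='inner') → 10 rows:
   rating    status  qty  ship_days
0       5   pending   17          5
1       4      paid    2         12
2       4   shipped    6         10
3       3      paid   14         12
4       5   shipped    7         10
5       4   pending   18          5
6       3  returned   12         11
7       5      paid    9         12
8       4  returned   15         11
9       2   pending   18          5
filter rows where status in ['paid', 'returned']:
   rating    status  qty  ship_days
1       4      paid    2         12
3       3      paid   14         12
6       3  returned   12         11
7       5      paid    9         12
8       4  returned   15         11
group by status: min(ship_days), max(rating):
          ship_days  rating
status                     
paid             12       5
returned         11       4
add column ship_days_minus_rating = t['ship_days'] - t['rating']:
          ship_days  rating  ship_days_minus_rating
status                                             
paid             12       5                       7
returned         11       4                       7
add column scaled = t['ship_days_minus_rating'] * 2:
          ship_days  rating  ship_days_minus_rating  scaled
status                                                     
paid             12       5                       7      14
returned         11       4                       7      14
Hence 28.

28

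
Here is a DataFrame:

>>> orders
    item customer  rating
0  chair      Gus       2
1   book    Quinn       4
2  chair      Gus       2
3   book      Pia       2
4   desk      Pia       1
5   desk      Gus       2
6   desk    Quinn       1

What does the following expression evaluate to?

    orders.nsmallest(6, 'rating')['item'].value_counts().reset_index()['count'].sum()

6

take 6 rows with smallest rating:
    item customer  rating
4   desk      Pia       1
6   desk    Quinn       1
0  chair      Gus       2
2  chair      Gus       2
3   book      Pia       2
5   desk      Gus       2
value_counts of item:
item
desk     3
chair    2
book     1
Name: count, dtype: int64
reset_index():
    item  count
0   desk      3
1  chair      2
2   book      1
The sum of column 'count' is 6.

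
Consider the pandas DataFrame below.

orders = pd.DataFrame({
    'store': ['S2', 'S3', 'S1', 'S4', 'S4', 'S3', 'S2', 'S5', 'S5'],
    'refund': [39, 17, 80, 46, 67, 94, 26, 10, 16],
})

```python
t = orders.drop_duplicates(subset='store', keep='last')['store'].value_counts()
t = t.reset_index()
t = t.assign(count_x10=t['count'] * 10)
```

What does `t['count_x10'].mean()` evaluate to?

10.0

drop duplicate store (keep=last):
  store  refund
2    S1      80
4    S4      67
5    S3      94
6    S2      26
8    S5      16
value_counts of store:
store
S1    1
S4    1
S3    1
S2    1
S5    1
Name: count, dtype: int64
reset_index():
  store  count
0    S1      1
1    S4      1
2    S3      1
3    S2      1
4    S5      1
add column count_x10 = t['count'] * 10:
  store  count  count_x10
0    S1      1         10
1    S4      1         10
2    S3      1         10
3    S2      1         10
4    S5      1         10
So mean() = 10.0.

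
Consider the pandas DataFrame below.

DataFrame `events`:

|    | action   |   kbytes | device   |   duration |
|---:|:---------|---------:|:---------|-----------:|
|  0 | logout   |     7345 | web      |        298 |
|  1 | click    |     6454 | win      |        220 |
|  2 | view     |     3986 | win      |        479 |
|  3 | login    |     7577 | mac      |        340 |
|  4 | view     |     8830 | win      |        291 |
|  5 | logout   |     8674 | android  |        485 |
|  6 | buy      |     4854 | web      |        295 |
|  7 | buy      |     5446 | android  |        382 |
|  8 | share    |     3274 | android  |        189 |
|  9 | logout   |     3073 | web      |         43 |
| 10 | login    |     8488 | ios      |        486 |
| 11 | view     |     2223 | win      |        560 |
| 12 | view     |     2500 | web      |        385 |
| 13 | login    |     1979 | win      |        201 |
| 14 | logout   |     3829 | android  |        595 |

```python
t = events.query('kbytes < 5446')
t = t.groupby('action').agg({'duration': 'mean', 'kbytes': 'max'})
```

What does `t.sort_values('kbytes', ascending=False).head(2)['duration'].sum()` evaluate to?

filter rows where kbytes < 5446:
    action  kbytes   device  duration
2     view    3986      win       479
6      buy    4854      web       295
8    share    3274  android       189
9   logout    3073      web        43
11    view    2223      win       560
12    view    2500      web       385
13   login    1979      win       201
14  logout    3829  android       595
group by action: mean(duration), max(kbytes):
          duration  kbytes
action                    
buy     295.000000    4854
login   201.000000    1979
logout  319.000000    3829
share   189.000000    3274
view    474.666667    3986
sort by kbytes descending:
          duration  kbytes
action                    
buy     295.000000    4854
view    474.666667    3986
logout  319.000000    3829
share   189.000000    3274
login   201.000000    1979
take first 2 rows:
          duration  kbytes
action                    
buy     295.000000    4854
view    474.666667    3986

769.666666667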